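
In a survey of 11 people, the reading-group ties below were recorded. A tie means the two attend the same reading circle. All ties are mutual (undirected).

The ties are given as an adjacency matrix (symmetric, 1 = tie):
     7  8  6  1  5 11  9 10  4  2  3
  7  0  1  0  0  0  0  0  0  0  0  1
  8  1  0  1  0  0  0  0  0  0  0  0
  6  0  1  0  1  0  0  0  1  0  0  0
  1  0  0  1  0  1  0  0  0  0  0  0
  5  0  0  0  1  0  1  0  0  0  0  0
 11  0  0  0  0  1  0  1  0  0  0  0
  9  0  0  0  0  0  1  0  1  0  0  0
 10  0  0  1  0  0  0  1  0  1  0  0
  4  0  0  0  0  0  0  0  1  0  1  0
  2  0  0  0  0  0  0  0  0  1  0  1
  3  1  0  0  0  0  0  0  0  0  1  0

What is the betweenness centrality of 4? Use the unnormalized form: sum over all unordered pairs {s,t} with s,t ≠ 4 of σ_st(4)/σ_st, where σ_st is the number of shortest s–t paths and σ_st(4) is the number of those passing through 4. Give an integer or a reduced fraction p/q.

Pairs whose geodesics pass through 4 — 6–2: 1; 1–2: 1; 5–2: 2/2; 11–2: 1; 11–3: 1; 9–2: 1; 9–3: 1; 10–2: 1; 10–3: 1.
All other pairs contribute 0.
Summing the contributions gives betweenness(4) = 9.

9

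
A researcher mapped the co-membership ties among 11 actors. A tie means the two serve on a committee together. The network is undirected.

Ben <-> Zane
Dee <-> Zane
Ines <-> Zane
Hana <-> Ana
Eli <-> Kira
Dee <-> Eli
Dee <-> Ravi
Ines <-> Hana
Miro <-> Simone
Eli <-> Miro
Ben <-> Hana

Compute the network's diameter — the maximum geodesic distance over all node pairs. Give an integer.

Eccentricity of each node (its greatest distance to any other): Ana:7, Ben:5, Dee:4, Eli:5, Hana:6, Ines:5, Kira:6, Miro:6, Ravi:5, Simone:7, Zane:4.
The maximum eccentricity is 7, realized for instance by the pair Ana–Simone via Ana – Hana – Ben – Zane – Dee – Eli – Miro – Simone. So the diameter is 7.

7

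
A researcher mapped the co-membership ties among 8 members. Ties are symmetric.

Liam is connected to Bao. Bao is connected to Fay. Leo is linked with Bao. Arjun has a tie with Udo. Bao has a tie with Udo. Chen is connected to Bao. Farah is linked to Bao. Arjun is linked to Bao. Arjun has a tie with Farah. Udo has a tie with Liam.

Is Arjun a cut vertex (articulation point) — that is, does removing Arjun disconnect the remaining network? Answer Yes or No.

No

Even without Arjun, every remaining node can still reach every other (the residual graph is connected), so Arjun is not a cut vertex.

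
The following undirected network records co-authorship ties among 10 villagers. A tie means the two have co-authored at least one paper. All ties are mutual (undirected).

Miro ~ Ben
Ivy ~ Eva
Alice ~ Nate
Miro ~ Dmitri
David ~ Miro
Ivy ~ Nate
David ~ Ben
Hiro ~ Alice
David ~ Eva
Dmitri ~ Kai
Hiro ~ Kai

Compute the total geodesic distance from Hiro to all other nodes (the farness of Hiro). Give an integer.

Distances from Hiro: Alice:1, Ben:4, David:4, Dmitri:2, Eva:4, Ivy:3, Kai:1, Miro:3, Nate:2.
Sum = 1 + 4 + 4 + 2 + 4 + 3 + 1 + 3 + 2 = 24.

24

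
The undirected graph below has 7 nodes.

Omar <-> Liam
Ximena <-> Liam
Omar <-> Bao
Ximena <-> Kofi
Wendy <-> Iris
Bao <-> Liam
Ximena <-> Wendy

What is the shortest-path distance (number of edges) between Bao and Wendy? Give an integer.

3

One shortest route is Bao – Liam – Ximena – Wendy, which uses 3 edges, and at distance 2 from Bao we only reach {Ximena}, which does not include Wendy. So d(Bao,Wendy) = 3.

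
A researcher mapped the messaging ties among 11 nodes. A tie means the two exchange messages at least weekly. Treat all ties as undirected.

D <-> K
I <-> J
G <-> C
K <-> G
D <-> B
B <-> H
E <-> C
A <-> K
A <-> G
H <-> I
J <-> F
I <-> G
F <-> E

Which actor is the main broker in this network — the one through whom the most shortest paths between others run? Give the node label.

G

Unnormalized betweenness of each node: A:0, B:17/6, C:15/2, D:23/6, E:10/3, F:17/6, G:61/3, H:6, I:101/6, J:13/2, K:8.
G has the largest value, 61/3, making it the main broker — the node through which the most shortest paths run.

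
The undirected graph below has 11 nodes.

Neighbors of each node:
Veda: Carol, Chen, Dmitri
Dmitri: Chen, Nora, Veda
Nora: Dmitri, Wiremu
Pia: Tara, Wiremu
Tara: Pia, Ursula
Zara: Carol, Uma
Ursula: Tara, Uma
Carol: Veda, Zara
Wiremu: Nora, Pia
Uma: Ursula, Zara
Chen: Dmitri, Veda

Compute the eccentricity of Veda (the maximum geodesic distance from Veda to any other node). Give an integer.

Distances from Veda: Carol:1, Chen:1, Dmitri:1, Nora:2, Pia:4, Tara:5, Uma:3, Ursula:4, Wiremu:3, Zara:2.
The largest is 5 (to Tara), so the eccentricity of Veda is 5.

5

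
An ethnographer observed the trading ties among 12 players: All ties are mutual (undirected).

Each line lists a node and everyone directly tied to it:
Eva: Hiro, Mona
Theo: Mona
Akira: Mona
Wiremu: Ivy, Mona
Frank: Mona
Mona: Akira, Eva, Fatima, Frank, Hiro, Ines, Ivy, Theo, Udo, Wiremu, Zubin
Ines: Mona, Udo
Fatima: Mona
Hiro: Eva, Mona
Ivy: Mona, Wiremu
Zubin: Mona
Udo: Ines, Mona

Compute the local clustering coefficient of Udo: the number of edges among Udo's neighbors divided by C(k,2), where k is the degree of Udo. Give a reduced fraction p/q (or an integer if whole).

1

Udo's neighbors: Ines and Mona (k = 2).
Possible neighbor pairs: C(2,2) = 1. Edges among them: Ines–Mona → e = 1.
Clustering(Udo) = 1/1.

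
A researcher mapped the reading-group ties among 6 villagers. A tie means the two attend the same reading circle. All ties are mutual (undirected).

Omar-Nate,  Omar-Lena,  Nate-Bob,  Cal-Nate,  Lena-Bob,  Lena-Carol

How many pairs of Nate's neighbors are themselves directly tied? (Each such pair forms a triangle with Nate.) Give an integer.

0

Nate's neighbors are Bob, Cal, and Omar, but none of them are tied to each other, so no triangle contains Nate.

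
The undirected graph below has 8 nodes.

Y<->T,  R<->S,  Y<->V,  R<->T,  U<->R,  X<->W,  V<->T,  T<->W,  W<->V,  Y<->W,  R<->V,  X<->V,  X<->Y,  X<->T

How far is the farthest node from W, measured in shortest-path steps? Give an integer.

3

Distances from W: R:2, S:3, T:1, U:3, V:1, X:1, Y:1.
The largest is 3 (to U and S), so the eccentricity of W is 3.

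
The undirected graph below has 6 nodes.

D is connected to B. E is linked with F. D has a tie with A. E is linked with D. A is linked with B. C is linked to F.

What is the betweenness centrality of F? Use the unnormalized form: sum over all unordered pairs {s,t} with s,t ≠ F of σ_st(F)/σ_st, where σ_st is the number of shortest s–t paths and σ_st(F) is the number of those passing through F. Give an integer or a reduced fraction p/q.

4

Pairs whose geodesics pass through F — C–A: 1; C–B: 1; C–E: 1; C–D: 1.
All other pairs contribute 0.
Summing the contributions gives betweenness(F) = 4.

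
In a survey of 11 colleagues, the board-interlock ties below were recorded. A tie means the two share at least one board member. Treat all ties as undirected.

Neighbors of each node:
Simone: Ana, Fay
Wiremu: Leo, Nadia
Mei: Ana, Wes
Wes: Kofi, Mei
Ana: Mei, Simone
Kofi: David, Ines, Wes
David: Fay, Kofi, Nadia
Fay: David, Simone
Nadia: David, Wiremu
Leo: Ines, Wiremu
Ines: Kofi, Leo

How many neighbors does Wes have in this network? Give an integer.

2

Wes is directly tied to Kofi and Mei. That is 2 neighbors, so the degree of Wes is 2.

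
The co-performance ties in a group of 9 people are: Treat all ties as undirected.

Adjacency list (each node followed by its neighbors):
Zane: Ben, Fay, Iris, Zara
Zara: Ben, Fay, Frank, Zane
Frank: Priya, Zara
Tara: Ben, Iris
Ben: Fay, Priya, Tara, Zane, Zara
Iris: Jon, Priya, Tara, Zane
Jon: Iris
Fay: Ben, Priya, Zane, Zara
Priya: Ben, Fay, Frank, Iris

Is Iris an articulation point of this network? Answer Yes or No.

Yes

Removing Iris leaves {Ben, Fay, Frank, Priya, Tara, Zane, and Zara} with no path to {Jon}, so the network splits into 2 components. Iris is a cut vertex.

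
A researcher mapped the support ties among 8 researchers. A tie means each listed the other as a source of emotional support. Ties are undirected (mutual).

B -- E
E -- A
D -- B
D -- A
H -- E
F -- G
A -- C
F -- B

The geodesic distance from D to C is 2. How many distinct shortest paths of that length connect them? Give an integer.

The shortest distance is 2, and the only length-2 path is D–A–C. So there is exactly 1 shortest path.

1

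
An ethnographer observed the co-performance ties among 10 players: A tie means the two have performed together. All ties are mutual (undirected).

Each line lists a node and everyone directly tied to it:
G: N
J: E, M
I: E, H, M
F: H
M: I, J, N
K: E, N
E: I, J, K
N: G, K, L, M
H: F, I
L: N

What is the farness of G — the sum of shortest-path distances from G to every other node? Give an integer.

Distances from G: E:3, F:5, H:4, I:3, J:3, K:2, L:2, M:2, N:1.
Sum = 3 + 5 + 4 + 3 + 3 + 2 + 2 + 2 + 1 = 25.

25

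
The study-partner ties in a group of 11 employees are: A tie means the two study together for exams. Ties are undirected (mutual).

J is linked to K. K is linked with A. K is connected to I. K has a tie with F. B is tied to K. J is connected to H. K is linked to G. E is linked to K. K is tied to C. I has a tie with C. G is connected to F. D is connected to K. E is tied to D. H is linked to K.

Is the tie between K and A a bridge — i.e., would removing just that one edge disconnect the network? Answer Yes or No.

Yes

Without the K–A edge there is no alternate route between K and A, so the network disconnects. It is a bridge.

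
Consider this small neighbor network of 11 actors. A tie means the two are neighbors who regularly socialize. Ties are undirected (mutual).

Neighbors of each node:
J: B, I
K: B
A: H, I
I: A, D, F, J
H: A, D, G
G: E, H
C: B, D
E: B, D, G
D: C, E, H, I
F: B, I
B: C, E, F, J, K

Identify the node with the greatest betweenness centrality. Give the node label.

Unnormalized betweenness of each node: A:11/6, B:49/3, C:5/3, D:59/6, E:47/6, F:2, G:3/2, H:25/6, I:59/6, J:2, K:0.
B has the largest value, 49/3, making it the main broker — the node through which the most shortest paths run.

B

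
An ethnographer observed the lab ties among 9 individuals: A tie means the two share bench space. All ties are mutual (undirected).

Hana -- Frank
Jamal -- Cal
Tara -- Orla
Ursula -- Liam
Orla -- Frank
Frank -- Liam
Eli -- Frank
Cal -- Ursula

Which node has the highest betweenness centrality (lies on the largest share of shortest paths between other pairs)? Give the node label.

Unnormalized betweenness of each node: Cal:7, Eli:0, Frank:21, Hana:0, Jamal:0, Liam:15, Orla:7, Tara:0, Ursula:12.
Frank has the largest value, 21, making it the main broker — the node through which the most shortest paths run.

Frank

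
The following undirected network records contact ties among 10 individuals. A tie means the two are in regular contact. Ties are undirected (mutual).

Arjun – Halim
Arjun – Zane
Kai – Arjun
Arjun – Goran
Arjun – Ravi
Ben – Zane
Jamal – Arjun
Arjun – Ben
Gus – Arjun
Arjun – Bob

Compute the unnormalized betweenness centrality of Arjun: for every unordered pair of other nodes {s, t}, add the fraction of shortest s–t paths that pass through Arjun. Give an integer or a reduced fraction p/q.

Pairs whose geodesics pass through Arjun — Jamal–Goran: 1; Jamal–Zane: 1; Jamal–Ravi: 1; Jamal–Kai: 1; Jamal–Ben: 1; Jamal–Gus: 1; Jamal–Bob: 1; Jamal–Halim: 1; Goran–Zane: 1; Goran–Ravi: 1; Goran–Kai: 1; Goran–Ben: 1; Goran–Gus: 1; Goran–Bob: 1 … (+21 more pairs).
All other pairs contribute 0.
Summing the contributions gives betweenness(Arjun) = 35.

35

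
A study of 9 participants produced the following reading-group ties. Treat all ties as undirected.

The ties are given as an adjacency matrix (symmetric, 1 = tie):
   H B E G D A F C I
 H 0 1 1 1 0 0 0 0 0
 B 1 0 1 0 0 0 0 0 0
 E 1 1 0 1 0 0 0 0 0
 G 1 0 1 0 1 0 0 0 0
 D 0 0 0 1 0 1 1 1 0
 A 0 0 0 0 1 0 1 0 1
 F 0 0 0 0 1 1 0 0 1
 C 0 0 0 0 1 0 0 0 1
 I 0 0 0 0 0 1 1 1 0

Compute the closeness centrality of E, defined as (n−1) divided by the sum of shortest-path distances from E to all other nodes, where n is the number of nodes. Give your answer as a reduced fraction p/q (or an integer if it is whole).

4/9

Distances from E: A:3, B:1, C:3, D:2, F:3, G:1, H:1, I:4. Sum = 18.
n = 9, so closeness = 8/18 = 4/9.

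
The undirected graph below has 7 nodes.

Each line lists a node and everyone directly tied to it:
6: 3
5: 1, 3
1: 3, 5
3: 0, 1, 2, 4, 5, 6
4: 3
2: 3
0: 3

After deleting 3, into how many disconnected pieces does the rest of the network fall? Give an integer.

Without 3, the remaining ties split the others into: {6}; {0}; {4}; {1, 5}; {2}.
That's 5 separate components.

5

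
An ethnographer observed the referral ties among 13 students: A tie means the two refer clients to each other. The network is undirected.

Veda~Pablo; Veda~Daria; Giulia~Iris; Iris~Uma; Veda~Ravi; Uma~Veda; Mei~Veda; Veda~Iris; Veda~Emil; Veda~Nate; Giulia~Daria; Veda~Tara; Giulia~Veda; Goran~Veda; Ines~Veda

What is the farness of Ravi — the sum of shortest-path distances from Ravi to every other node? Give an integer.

Distances from Ravi: Daria:2, Emil:2, Giulia:2, Goran:2, Ines:2, Iris:2, Mei:2, Nate:2, Pablo:2, Tara:2, Uma:2, Veda:1.
Sum = 2 + 2 + 2 + 2 + 2 + 2 + 2 + 2 + 2 + 2 + 2 + 1 = 23.

23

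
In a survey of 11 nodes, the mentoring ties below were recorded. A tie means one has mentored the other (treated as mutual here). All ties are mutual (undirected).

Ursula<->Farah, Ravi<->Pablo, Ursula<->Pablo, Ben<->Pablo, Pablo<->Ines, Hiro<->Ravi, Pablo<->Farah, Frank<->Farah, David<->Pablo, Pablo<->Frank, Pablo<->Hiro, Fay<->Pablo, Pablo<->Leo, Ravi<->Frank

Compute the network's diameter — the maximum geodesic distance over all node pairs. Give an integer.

2

Eccentricity of each node (its greatest distance to any other): Ben:2, David:2, Farah:2, Fay:2, Frank:2, Hiro:2, Ines:2, Leo:2, Pablo:1, Ravi:2, Ursula:2.
The maximum eccentricity is 2, realized for instance by the pair Farah–Fay via Farah – Pablo – Fay. So the diameter is 2.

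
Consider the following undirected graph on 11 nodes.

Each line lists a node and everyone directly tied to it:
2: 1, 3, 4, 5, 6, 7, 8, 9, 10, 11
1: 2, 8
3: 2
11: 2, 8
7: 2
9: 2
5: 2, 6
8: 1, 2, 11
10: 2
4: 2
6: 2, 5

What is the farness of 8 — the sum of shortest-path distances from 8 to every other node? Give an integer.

Distances from 8: 1:1, 2:1, 3:2, 4:2, 5:2, 6:2, 7:2, 9:2, 10:2, 11:1.
Sum = 1 + 1 + 2 + 2 + 2 + 2 + 2 + 2 + 2 + 1 = 17.

17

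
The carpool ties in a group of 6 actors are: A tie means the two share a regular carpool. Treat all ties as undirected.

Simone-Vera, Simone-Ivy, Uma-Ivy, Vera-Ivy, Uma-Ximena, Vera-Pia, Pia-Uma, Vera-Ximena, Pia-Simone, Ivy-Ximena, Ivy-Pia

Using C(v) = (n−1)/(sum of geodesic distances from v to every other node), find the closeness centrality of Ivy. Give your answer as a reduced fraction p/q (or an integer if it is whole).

1

Distances from Ivy: Pia:1, Simone:1, Uma:1, Vera:1, Ximena:1. Sum = 5.
n = 6, so closeness = 5/5 = 1.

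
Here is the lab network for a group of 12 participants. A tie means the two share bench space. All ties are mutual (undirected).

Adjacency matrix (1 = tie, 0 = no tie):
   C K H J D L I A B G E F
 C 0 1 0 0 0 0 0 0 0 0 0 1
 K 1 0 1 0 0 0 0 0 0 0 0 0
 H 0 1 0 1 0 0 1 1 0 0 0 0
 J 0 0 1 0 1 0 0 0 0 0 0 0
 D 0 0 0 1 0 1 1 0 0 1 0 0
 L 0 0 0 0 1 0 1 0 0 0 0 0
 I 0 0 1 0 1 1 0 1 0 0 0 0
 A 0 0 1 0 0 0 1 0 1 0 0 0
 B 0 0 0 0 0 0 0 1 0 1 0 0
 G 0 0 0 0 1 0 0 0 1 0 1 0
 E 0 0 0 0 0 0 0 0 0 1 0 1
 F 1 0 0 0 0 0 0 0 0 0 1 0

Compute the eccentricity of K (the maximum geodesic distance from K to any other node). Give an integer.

4

Distances from K: A:2, B:3, C:1, D:3, E:3, F:2, G:4, H:1, I:2, J:2, L:3.
The largest is 4 (to G), so the eccentricity of K is 4.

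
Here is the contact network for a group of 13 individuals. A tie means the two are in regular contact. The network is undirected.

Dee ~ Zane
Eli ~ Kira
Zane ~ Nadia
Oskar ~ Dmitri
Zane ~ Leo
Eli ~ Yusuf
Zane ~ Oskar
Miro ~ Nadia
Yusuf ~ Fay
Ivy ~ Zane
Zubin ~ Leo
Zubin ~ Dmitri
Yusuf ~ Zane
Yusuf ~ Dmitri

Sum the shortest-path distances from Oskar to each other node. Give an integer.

27

Distances from Oskar: Dee:2, Dmitri:1, Eli:3, Fay:3, Ivy:2, Kira:4, Leo:2, Miro:3, Nadia:2, Yusuf:2, Zane:1, Zubin:2.
Sum = 2 + 1 + 3 + 3 + 2 + 4 + 2 + 3 + 2 + 2 + 1 + 2 = 27.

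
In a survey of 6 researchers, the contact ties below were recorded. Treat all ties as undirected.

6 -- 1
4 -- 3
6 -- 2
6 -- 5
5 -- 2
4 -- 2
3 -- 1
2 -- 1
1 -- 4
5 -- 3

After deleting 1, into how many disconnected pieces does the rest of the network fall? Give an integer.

1's neighbors (2, 3, 4, and 6) remain reachable from one another through other ties, so the rest of the network stays in one piece.

1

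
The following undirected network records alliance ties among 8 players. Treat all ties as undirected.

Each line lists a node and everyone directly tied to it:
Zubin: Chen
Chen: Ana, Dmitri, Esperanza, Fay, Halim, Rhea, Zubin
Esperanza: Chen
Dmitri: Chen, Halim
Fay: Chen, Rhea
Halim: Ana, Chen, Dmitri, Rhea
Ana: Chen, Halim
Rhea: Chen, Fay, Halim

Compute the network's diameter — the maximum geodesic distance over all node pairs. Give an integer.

Eccentricity of each node (its greatest distance to any other): Ana:2, Chen:1, Dmitri:2, Esperanza:2, Fay:2, Halim:2, Rhea:2, Zubin:2.
The maximum eccentricity is 2, realized for instance by the pair Rhea–Esperanza via Rhea – Chen – Esperanza. So the diameter is 2.

2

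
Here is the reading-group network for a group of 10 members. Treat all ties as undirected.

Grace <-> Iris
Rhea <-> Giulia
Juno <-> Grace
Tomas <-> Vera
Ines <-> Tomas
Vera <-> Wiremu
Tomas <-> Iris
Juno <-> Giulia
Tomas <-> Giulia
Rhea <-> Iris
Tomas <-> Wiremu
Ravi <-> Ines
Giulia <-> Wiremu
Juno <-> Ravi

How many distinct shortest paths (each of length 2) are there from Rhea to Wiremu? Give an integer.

The shortest distance is 2, and the only length-2 path is Rhea–Giulia–Wiremu. So there is exactly 1 shortest path.

1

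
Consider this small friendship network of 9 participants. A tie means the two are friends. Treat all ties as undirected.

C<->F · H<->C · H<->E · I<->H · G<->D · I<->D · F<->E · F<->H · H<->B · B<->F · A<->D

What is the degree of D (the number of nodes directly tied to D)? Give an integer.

3

D is directly tied to A, G, and I. That is 3 neighbors, so the degree of D is 3.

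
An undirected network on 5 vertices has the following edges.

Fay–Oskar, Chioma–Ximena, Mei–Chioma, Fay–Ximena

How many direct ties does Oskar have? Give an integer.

Oskar is directly tied to Fay. That is 1 neighbor, so the degree of Oskar is 1.

1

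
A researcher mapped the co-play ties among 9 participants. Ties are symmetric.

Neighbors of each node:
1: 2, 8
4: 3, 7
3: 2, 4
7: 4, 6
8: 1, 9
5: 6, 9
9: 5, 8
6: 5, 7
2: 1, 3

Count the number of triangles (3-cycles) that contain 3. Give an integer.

3's neighbors are 2 and 4, but none of them are tied to each other, so no triangle contains 3.

0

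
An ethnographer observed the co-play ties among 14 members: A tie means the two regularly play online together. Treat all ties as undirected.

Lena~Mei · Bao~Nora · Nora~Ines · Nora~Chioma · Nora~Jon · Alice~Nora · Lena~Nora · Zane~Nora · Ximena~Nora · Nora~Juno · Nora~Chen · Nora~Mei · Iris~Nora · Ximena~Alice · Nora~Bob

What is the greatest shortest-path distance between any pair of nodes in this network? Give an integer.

2

Eccentricity of each node (its greatest distance to any other): Alice:2, Bao:2, Bob:2, Chen:2, Chioma:2, Ines:2, Iris:2, Jon:2, Juno:2, Lena:2, Mei:2, Nora:1, Ximena:2, Zane:2.
The maximum eccentricity is 2, realized for instance by the pair Bob–Chen via Bob – Nora – Chen. So the diameter is 2.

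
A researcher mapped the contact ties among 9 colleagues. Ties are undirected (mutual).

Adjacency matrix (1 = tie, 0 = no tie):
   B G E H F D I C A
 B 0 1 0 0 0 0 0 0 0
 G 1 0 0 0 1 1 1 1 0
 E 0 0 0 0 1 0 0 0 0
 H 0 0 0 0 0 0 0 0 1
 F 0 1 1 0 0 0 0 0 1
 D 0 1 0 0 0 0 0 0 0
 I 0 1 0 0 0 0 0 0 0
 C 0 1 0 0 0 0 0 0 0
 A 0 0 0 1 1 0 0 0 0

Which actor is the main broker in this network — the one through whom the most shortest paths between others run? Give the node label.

G

Unnormalized betweenness of each node: A:7, B:0, C:0, D:0, E:0, F:17, G:22, H:0, I:0.
G has the largest value, 22, making it the main broker — the node through which the most shortest paths run.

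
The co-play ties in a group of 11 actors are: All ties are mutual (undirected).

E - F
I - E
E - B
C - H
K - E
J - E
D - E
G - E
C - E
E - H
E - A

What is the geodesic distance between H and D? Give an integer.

2

One shortest route is H – E – D, which uses 2 edges, and H and D are not directly tied, so nothing shorter exists. So d(H,D) = 2.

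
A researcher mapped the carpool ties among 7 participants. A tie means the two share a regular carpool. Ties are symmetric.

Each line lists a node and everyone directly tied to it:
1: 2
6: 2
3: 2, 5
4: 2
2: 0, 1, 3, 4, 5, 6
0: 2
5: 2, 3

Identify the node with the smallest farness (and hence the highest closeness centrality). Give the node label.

Farness (sum of distances to all others) for each node — 0:11, 1:11, 2:6, 3:10, 4:11, 5:10, 6:11.
The smallest farness is 6, for 2, so 2 has the highest closeness.

2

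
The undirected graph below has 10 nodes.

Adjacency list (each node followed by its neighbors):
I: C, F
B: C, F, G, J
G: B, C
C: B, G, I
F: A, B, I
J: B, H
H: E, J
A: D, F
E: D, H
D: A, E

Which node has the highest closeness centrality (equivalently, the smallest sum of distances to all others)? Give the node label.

Farness (sum of distances to all others) for each node — A:20, B:16, C:21, D:23, E:24, F:17, G:22, H:22, I:22, J:19.
The smallest farness is 16, for B, so B has the highest closeness.

B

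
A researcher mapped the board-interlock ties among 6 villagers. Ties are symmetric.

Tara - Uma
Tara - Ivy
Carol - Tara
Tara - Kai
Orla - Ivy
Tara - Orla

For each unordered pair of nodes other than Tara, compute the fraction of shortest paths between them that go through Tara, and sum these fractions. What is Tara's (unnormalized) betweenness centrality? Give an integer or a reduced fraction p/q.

Pairs whose geodesics pass through Tara — Ivy–Uma: 1; Ivy–Kai: 1; Ivy–Carol: 1; Uma–Kai: 1; Uma–Orla: 1; Uma–Carol: 1; Kai–Orla: 1; Kai–Carol: 1; Orla–Carol: 1.
All other pairs contribute 0.
Summing the contributions gives betweenness(Tara) = 9.

9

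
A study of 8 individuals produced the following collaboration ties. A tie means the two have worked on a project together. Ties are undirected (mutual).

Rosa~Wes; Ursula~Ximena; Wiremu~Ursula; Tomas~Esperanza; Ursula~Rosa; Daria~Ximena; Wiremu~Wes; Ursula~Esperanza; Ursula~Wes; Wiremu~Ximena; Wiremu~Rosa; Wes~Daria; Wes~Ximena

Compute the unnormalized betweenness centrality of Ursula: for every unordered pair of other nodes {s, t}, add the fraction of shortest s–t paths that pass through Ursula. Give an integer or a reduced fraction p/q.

31/3

Pairs whose geodesics pass through Ursula — Esperanza–Wiremu: 1; Esperanza–Ximena: 1; Esperanza–Wes: 1; Esperanza–Rosa: 1; Esperanza–Daria: 2/2; Tomas–Wiremu: 1; Tomas–Ximena: 1; Tomas–Wes: 1; Tomas–Rosa: 1; Tomas–Daria: 2/2; Ximena–Rosa: 1/3.
All other pairs contribute 0.
Summing the contributions gives betweenness(Ursula) = 31/3.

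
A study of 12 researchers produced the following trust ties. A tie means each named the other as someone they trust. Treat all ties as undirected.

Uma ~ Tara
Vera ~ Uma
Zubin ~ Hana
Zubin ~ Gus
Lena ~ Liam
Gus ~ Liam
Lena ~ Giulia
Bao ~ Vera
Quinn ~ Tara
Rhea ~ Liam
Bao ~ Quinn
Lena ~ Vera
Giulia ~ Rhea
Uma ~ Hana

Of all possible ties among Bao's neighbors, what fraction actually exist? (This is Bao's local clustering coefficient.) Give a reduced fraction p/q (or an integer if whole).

Bao's neighbors: Quinn and Vera (k = 2).
Possible neighbor pairs: C(2,2) = 1. Edges among them: none → e = 0.
Clustering(Bao) = 0/1.

0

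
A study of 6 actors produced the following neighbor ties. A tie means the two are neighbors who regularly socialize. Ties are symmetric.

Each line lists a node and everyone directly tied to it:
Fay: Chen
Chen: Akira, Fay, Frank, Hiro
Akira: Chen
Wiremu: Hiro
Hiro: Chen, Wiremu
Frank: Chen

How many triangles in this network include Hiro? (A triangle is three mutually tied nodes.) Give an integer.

Hiro's neighbors are Chen and Wiremu, but none of them are tied to each other, so no triangle contains Hiro.

0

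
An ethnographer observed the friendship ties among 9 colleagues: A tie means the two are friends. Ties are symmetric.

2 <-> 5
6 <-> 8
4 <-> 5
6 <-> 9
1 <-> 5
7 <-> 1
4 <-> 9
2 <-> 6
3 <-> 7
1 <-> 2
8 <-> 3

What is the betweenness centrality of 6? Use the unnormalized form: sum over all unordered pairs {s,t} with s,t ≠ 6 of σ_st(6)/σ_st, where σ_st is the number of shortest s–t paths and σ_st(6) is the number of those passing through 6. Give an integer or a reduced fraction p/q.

26/3

Pairs whose geodesics pass through 6 — 5–8: 1; 2–3: 1/2; 2–8: 1; 2–9: 1; 1–8: 1/2; 1–9: 1/2; 7–9: 2/3; 3–9: 1; 3–4: 1/2; 8–9: 1; 8–4: 1.
All other pairs contribute 0.
Summing the contributions gives betweenness(6) = 26/3.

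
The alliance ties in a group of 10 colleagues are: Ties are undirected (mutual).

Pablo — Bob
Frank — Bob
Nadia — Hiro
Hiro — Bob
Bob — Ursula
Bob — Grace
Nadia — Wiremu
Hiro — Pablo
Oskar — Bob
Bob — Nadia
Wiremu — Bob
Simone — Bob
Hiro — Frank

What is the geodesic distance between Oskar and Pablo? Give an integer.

One shortest route is Oskar – Bob – Pablo, which uses 2 edges, and Oskar and Pablo are not directly tied, so nothing shorter exists. So d(Oskar,Pablo) = 2.

2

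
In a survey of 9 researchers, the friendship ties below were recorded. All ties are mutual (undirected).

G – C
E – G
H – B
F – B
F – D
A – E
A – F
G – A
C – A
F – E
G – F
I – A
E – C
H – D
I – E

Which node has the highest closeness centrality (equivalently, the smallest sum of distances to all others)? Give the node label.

Farness (sum of distances to all others) for each node — A:12, B:16, C:17, D:16, E:12, F:11, G:13, H:21, I:18.
The smallest farness is 11, for F, so F has the highest closeness.

F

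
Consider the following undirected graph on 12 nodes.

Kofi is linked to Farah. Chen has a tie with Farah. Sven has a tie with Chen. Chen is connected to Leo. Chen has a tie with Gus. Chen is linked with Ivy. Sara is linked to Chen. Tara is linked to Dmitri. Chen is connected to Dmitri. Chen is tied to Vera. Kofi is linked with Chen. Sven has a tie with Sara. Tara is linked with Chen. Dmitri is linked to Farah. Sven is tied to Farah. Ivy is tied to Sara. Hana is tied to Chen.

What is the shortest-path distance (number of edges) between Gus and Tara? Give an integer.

One shortest route is Gus – Chen – Tara, which uses 2 edges, and Gus and Tara are not directly tied, so nothing shorter exists. So d(Gus,Tara) = 2.

2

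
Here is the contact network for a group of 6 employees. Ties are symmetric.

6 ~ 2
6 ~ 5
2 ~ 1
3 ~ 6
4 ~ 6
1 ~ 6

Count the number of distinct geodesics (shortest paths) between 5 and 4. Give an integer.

1

The shortest distance is 2, and the only length-2 path is 5–6–4. So there is exactly 1 shortest path.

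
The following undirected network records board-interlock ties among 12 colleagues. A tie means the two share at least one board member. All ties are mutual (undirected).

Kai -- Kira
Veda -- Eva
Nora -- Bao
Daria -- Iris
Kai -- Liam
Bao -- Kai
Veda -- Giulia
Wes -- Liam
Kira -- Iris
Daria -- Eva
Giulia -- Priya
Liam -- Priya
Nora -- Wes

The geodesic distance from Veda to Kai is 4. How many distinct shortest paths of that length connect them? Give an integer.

The shortest distance is 4, and the only length-4 path is Veda–Giulia–Priya–Liam–Kai. So there is exactly 1 shortest path.

1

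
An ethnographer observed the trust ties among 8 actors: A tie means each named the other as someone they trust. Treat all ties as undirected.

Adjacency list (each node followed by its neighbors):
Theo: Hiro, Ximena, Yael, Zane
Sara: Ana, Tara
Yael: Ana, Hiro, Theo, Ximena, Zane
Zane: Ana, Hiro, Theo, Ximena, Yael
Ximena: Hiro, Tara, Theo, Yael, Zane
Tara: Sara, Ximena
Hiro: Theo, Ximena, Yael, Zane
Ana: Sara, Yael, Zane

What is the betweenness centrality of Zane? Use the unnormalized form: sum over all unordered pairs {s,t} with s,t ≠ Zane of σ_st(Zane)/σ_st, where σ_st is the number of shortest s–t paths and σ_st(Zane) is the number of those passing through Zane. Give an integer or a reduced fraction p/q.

Pairs whose geodesics pass through Zane — Sara–Theo: 1/3; Sara–Hiro: 1/3; Ana–Theo: 1/2; Ana–Hiro: 1/2; Ana–Ximena: 1/2.
All other pairs contribute 0.
Summing the contributions gives betweenness(Zane) = 13/6.

13/6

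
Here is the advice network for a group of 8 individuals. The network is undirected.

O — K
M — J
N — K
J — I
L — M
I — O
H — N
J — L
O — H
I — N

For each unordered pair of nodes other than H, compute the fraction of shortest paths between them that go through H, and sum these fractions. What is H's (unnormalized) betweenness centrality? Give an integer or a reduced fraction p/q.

Pairs whose geodesics pass through H — O–N: 1/3.
All other pairs contribute 0.
Summing the contributions gives betweenness(H) = 1/3.

1/3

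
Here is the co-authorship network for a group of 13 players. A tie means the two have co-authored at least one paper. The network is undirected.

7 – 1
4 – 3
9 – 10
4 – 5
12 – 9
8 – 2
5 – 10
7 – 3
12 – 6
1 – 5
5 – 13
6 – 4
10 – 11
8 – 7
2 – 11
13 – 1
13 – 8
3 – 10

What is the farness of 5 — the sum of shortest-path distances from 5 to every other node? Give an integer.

Distances from 5: 1:1, 2:3, 3:2, 4:1, 6:2, 7:2, 8:2, 9:2, 10:1, 11:2, 12:3, 13:1.
Sum = 1 + 3 + 2 + 1 + 2 + 2 + 2 + 2 + 1 + 2 + 3 + 1 = 22.

22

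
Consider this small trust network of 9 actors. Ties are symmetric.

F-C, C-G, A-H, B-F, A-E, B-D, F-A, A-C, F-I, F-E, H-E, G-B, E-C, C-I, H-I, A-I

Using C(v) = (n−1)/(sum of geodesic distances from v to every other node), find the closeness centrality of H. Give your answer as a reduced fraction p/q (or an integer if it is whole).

Distances from H: A:1, B:3, C:2, D:4, E:1, F:2, G:3, I:1. Sum = 17.
n = 9, so closeness = 8/17.

8/17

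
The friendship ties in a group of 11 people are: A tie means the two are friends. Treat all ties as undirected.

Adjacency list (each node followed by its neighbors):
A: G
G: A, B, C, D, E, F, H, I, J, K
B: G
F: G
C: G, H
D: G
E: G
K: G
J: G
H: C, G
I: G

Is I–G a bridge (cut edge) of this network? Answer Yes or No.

Yes

Without the I–G edge there is no alternate route between I and G, so the network disconnects. It is a bridge.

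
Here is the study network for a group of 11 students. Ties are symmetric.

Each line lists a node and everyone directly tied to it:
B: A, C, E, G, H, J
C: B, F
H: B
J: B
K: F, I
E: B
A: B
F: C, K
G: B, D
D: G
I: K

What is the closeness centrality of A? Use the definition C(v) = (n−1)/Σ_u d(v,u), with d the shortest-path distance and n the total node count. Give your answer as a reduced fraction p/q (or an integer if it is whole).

Distances from A: B:1, C:2, D:3, E:2, F:3, G:2, H:2, I:5, J:2, K:4. Sum = 26.
n = 11, so closeness = 10/26 = 5/13.

5/13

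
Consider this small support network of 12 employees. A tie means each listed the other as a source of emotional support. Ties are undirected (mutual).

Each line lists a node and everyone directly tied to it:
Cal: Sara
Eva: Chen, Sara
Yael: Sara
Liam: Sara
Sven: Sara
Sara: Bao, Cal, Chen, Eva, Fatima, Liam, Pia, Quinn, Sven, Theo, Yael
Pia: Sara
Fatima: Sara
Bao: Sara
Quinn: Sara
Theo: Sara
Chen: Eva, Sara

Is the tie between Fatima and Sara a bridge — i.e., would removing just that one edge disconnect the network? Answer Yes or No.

Without the Fatima–Sara edge there is no alternate route between Fatima and Sara, so the network disconnects. It is a bridge.

Yes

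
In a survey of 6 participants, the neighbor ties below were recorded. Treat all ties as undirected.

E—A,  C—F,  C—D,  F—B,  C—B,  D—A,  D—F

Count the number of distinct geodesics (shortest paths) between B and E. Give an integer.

The shortest distance is 4. The length-4 paths are: B–F–D–A–E; B–C–D–A–E.
That gives 2 distinct shortest paths.

2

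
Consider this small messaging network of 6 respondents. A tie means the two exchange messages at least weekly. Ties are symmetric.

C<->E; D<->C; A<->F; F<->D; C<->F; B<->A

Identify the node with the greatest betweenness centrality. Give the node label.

Unnormalized betweenness of each node: A:4, B:0, C:4, D:0, E:0, F:6.
F has the largest value, 6, making it the main broker — the node through which the most shortest paths run.

F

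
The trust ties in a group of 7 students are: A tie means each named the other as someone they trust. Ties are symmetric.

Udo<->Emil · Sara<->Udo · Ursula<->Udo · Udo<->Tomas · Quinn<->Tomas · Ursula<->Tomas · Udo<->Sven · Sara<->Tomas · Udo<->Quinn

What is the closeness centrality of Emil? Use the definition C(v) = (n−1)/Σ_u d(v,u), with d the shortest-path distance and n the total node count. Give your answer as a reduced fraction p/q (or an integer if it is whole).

6/11

Distances from Emil: Quinn:2, Sara:2, Sven:2, Tomas:2, Udo:1, Ursula:2. Sum = 11.
n = 7, so closeness = 6/11.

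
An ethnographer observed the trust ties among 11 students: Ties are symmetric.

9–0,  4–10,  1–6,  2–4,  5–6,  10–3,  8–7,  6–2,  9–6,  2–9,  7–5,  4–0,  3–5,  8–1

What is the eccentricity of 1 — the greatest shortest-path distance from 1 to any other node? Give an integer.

4

Distances from 1: 0:3, 2:2, 3:3, 4:3, 5:2, 6:1, 7:2, 8:1, 9:2, 10:4.
The largest is 4 (to 10), so the eccentricity of 1 is 4.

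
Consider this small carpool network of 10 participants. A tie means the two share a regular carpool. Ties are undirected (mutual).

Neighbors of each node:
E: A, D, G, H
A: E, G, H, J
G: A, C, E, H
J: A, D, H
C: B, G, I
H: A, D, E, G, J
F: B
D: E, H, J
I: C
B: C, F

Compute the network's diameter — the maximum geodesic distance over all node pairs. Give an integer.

5

Eccentricity of each node (its greatest distance to any other): A:4, B:4, C:3, D:5, E:4, F:5, G:3, H:4, I:4, J:5.
The maximum eccentricity is 5, realized for instance by the pair D–F via D – E – G – C – B – F. So the diameter is 5.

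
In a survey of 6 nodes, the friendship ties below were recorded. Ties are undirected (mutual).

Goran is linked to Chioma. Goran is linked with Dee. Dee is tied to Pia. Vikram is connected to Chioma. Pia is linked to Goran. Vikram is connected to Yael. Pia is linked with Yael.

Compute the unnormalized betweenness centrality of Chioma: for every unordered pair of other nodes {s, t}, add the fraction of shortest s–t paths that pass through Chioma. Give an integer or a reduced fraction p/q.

Pairs whose geodesics pass through Chioma — Vikram–Dee: 1/2; Vikram–Goran: 1.
All other pairs contribute 0.
Summing the contributions gives betweenness(Chioma) = 3/2.

3/2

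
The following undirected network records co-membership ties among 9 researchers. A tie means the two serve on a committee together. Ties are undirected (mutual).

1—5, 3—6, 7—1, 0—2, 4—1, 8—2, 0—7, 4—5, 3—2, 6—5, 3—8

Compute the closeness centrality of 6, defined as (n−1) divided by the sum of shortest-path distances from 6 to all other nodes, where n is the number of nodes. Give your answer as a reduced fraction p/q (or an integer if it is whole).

Distances from 6: 0:3, 1:2, 2:2, 3:1, 4:2, 5:1, 7:3, 8:2. Sum = 16.
n = 9, so closeness = 8/16 = 1/2.

1/2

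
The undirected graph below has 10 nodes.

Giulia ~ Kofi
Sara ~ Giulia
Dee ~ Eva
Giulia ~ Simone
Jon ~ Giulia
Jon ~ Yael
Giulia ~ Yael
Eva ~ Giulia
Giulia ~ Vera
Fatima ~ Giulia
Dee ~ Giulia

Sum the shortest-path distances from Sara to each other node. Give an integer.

Distances from Sara: Dee:2, Eva:2, Fatima:2, Giulia:1, Jon:2, Kofi:2, Simone:2, Vera:2, Yael:2.
Sum = 2 + 2 + 2 + 1 + 2 + 2 + 2 + 2 + 2 = 17.

17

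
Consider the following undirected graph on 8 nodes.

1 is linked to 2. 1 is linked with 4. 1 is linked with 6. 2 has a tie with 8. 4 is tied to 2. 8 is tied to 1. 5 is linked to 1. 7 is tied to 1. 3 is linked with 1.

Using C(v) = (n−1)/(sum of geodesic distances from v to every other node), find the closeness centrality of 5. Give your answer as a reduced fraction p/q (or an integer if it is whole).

7/13

Distances from 5: 1:1, 2:2, 3:2, 4:2, 6:2, 7:2, 8:2. Sum = 13.
n = 8, so closeness = 7/13.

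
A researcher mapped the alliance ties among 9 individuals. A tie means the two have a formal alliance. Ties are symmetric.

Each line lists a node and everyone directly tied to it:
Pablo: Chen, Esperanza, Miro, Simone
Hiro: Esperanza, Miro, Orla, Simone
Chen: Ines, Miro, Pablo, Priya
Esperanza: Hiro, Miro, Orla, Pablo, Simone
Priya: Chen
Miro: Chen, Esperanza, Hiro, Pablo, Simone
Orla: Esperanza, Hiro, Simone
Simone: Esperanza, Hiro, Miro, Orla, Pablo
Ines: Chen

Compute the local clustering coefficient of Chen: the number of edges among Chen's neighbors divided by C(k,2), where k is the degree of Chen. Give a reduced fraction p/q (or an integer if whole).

Chen's neighbors: Ines, Miro, Pablo, and Priya (k = 4).
Possible neighbor pairs: C(4,2) = 6. Edges among them: Miro–Pablo → e = 1.
Clustering(Chen) = 1/6.

1/6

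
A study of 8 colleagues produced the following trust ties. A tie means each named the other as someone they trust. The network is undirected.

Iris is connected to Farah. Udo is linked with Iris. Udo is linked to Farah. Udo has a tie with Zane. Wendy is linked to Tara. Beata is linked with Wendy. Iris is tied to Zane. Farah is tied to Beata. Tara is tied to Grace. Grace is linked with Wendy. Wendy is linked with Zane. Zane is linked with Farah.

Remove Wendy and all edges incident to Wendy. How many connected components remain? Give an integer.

Without Wendy, the remaining ties split the others into: {Grace, Tara}; {Beata, Farah, Iris, Udo, Zane}.
That's 2 separate components.

2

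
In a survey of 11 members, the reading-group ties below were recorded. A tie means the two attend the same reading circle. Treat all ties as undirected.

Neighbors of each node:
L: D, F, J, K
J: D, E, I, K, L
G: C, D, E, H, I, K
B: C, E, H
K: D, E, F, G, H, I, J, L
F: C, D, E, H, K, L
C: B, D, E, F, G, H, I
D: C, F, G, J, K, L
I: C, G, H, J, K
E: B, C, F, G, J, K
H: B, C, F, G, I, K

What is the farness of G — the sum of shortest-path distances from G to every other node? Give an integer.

Distances from G: B:2, C:1, D:1, E:1, F:2, H:1, I:1, J:2, K:1, L:2.
Sum = 2 + 1 + 1 + 1 + 2 + 1 + 1 + 2 + 1 + 2 = 14.

14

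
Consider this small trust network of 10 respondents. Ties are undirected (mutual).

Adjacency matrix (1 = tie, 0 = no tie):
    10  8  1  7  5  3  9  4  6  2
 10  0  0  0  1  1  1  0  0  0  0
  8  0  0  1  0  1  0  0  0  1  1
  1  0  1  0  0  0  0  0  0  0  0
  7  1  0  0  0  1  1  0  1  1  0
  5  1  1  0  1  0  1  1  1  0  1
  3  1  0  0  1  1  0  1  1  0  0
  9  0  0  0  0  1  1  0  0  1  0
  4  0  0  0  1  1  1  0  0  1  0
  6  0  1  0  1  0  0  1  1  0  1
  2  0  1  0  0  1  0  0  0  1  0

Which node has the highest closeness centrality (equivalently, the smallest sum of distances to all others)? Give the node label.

Farness (sum of distances to all others) for each node — 1:22, 2:15, 3:14, 4:15, 5:11, 6:13, 7:14, 8:14, 9:16, 10:16.
The smallest farness is 11, for 5, so 5 has the highest closeness.

5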